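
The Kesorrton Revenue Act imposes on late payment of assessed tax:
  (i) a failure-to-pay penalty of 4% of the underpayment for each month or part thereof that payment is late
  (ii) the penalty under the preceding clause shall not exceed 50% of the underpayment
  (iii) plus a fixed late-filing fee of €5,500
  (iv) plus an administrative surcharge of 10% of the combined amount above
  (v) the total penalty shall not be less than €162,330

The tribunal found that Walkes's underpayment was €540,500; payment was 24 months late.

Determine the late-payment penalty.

€303,325

Accrued rate: 4% × 24 = 96%, capped at 50% → 50%
Failure-to-pay penalty: 50% of €540,500 = €270,250
Penalty before surcharge: €270,250 + €5,500 = €275,750
Administrative surcharge: 10% of €275,750 = €27,575
Total penalty: €275,750 + €27,575 = €303,325
Minimum €162,330: €303,325 meets the minimum, no increase.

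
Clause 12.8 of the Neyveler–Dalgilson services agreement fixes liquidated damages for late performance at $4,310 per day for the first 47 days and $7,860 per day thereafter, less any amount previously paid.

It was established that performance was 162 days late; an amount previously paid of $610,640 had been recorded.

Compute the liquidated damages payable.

First 47 days: 47 × $4,310 = $202,570
Remaining days: (162 − 47) × $7,860 = $903,900
Accrued per-day damages: $202,570 + $903,900 = $1,106,470
Less amount previously paid: $1,106,470 − $610,640 = $495,830

$495,830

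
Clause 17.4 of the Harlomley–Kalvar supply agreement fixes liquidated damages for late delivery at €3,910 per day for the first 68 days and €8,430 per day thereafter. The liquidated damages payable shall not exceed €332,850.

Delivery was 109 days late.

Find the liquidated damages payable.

€332,850

First 68 days: 68 × €3,910 = €265,880
Remaining days: (109 − 68) × €8,430 = €345,630
Accrued per-day damages: €265,880 + €345,630 = €611,510
Cap at €332,850: €611,510 exceeds the cap → €332,850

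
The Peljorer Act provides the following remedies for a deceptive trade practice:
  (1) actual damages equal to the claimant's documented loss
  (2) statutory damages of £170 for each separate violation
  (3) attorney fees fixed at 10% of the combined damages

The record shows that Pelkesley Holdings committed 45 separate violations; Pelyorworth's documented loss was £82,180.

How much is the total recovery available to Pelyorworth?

£98,813

Statutory damages: 45 × £170 = £7,650
Combined damages: £82,180 + £7,650 = £89,830
Attorney fees: 10% of £89,830 = £8,983
Total recovery: £89,830 + £8,983 = £98,813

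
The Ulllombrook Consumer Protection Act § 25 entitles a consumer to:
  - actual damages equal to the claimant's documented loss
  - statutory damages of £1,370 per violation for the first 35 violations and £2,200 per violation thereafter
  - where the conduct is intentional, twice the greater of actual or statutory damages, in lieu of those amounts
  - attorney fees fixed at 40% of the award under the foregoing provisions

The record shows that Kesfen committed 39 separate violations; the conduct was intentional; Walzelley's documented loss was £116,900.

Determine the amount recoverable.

First 35 violations: 35 × £1,370 = £47,950
Remaining violations: (39 − 35) × £2,200 = £8,800
Statutory damages: £47,950 + £8,800 = £56,750
Greater of actual damages (£116,900) or statutory damages (£56,750): £116,900
Doubled: 2 × £116,900 = £233,800
Attorney fees: 40% of £233,800 = £93,520
Total recovery: £233,800 + £93,520 = £327,320

£327,320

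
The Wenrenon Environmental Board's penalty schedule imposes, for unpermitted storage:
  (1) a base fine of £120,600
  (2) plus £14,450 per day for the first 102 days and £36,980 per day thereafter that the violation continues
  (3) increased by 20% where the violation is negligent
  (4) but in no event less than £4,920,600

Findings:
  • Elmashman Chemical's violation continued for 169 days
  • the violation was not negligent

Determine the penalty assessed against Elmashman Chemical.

Civil penalty: £4,920,600

First 102 days: 102 × £14,450 = £1,473,900
Remaining days: (169 − 102) × £36,980 = £2,477,660
Per-day component: £1,473,900 + £2,477,660 = £3,951,560
Base plus per-day: £120,600 + £3,951,560 = £4,072,160
The violation was not negligent: no 20% increase.
Minimum £4,920,600: £4,072,160 is below the minimum → £4,920,600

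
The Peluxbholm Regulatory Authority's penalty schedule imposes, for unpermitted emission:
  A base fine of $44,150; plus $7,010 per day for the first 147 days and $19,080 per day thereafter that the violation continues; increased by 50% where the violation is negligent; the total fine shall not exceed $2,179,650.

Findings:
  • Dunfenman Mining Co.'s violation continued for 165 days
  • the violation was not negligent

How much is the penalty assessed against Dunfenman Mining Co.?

First 147 days: 147 × $7,010 = $1,030,470
Remaining days: (165 − 147) × $19,080 = $343,440
Per-day component: $1,030,470 + $343,440 = $1,373,910
Base plus per-day: $44,150 + $1,373,910 = $1,418,060
The violation was not negligent: no 50% increase.
Cap at $2,179,650: $1,418,060 is within the cap, no reduction.

$1,418,060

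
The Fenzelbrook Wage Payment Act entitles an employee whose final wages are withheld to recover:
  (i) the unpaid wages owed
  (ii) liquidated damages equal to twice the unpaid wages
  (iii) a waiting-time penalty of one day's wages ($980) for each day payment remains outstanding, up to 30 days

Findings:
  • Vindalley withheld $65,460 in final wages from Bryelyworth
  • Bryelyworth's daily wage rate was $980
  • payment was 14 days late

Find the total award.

$210,100

Doubled: 2 × $65,460 = $130,920
Penalty days: min(14, 30) = 14
Waiting-time penalty: 14 × $980 = $13,720
Total award: $65,460 + $130,920 + $13,720 = $210,100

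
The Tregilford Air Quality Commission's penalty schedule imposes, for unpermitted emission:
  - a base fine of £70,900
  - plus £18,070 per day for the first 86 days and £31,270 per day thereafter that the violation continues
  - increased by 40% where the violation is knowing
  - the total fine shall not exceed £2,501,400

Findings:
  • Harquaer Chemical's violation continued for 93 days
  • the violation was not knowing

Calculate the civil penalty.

£1,843,810

First 86 days: 86 × £18,070 = £1,554,020
Remaining days: (93 − 86) × £31,270 = £218,890
Per-day component: £1,554,020 + £218,890 = £1,772,910
Base plus per-day: £70,900 + £1,772,910 = £1,843,810
The violation was not knowing: no 40% increase.
Cap at £2,501,400: £1,843,810 is within the cap, no reduction.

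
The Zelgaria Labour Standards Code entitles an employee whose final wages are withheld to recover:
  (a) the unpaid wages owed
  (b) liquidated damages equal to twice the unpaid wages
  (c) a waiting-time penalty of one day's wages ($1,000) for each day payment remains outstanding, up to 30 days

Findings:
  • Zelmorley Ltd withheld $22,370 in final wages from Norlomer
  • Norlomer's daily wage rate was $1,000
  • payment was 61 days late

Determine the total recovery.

Doubled: 2 × $22,370 = $44,740
Penalty days: min(61, 30) = 30
Waiting-time penalty: 30 × $1,000 = $30,000
Total award: $22,370 + $44,740 + $30,000 = $97,110

Total award: $97,110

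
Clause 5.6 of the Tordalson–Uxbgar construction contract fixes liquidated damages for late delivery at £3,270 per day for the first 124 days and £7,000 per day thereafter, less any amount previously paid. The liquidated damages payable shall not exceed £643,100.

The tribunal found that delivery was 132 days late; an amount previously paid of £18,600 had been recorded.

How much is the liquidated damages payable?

First 124 days: 124 × £3,270 = £405,480
Remaining days: (132 − 124) × £7,000 = £56,000
Accrued per-day damages: £405,480 + £56,000 = £461,480
Less amount previously paid: £461,480 − £18,600 = £442,880
Cap at £643,100: £442,880 is within the cap, no reduction.

£442,880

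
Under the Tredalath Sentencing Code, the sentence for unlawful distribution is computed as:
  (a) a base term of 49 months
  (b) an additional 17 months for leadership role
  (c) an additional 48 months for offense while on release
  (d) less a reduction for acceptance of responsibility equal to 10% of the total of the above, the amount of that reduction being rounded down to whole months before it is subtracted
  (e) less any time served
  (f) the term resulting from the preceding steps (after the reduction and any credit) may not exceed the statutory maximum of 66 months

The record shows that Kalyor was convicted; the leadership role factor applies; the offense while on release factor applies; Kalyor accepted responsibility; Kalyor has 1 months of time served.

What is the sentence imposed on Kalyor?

Leadership role enhancement: +17 months
Offense while on release enhancement: +48 months
Adjusted term: 49 months + 17 months + 48 months = 114 months
Acceptance of responsibility reduction: 10% of 114 months = 11 months (rounded down)
After reduction: 114 − 11 = 103 months
Less time served: 103 months − 1 months = 102 months
Cap at 66 months: 102 months exceeds the cap → 66 months

66 months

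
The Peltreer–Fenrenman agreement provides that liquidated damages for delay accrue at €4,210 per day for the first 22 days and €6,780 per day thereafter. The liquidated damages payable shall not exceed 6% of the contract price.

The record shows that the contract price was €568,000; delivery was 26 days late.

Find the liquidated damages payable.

First 22 days: 22 × €4,210 = €92,620
Remaining days: (26 − 22) × €6,780 = €27,120
Accrued per-day damages: €92,620 + €27,120 = €119,740
Cap: 6% of €568,000 = €34,080
Cap at €34,080: €119,740 exceeds the cap → €34,080

€34,080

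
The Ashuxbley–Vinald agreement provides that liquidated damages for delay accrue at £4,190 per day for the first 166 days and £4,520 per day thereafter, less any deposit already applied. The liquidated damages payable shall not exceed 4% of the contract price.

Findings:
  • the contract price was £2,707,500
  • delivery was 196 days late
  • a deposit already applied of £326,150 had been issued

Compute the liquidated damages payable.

First 166 days: 166 × £4,190 = £695,540
Remaining days: (196 − 166) × £4,520 = £135,600
Accrued per-day damages: £695,540 + £135,600 = £831,140
Less deposit already applied: £831,140 − £326,150 = £504,990
Cap: 4% of £2,707,500 = £108,300
Cap at £108,300: £504,990 exceeds the cap → £108,300

Liquidated damages: £108,300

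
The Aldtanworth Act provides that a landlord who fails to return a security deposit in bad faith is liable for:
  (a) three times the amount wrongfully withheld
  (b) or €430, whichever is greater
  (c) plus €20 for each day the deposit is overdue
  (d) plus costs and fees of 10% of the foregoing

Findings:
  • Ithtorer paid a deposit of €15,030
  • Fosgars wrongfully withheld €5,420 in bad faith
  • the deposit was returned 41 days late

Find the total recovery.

€18,788

Trebled: 3 × €5,420 = €16,260
Minimum €430: €16,260 meets the minimum, no increase.
Late-return penalty: 41 × €20 = €820
Damages plus late penalty: €16,260 + €820 = €17,080
Costs and fees: 10% of €17,080 = €1,708
Total recovery: €17,080 + €1,708 = €18,788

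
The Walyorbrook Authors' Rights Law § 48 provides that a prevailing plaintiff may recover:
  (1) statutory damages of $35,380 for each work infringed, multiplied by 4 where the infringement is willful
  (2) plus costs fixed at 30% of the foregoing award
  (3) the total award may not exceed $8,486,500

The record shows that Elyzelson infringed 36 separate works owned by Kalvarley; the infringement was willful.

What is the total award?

Statutory damages: 36 × $35,380 = $1,273,680
Multiplied by 4: 4 × $1,273,680 = $5,094,720
Costs: 30% of $5,094,720 = $1,528,416
Award plus costs: $5,094,720 + $1,528,416 = $6,623,136
Cap at $8,486,500: $6,623,136 is within the cap, no reduction.

Award: $6,623,136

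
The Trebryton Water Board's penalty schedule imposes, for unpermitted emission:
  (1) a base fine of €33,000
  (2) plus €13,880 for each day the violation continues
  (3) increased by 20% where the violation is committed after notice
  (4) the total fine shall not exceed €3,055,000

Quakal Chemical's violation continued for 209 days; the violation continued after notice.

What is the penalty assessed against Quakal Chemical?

Civil penalty: €3,055,000

Per-day component: 209 × €13,880 = €2,900,920
Base plus per-day: €33,000 + €2,900,920 = €2,933,920
Enhancement: 20% of €2,933,920 = €586,784
Enhanced fine: €2,933,920 + €586,784 = €3,520,704
Cap at €3,055,000: €3,520,704 exceeds the cap → €3,055,000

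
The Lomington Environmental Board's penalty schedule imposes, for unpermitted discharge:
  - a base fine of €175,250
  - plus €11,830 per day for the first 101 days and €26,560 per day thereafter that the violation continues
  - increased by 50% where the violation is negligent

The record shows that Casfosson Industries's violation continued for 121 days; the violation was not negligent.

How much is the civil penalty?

First 101 days: 101 × €11,830 = €1,194,830
Remaining days: (121 − 101) × €26,560 = €531,200
Per-day component: €1,194,830 + €531,200 = €1,726,030
Base plus per-day: €175,250 + €1,726,030 = €1,901,280
The violation was not negligent: no 50% increase.

Civil penalty: €1,901,280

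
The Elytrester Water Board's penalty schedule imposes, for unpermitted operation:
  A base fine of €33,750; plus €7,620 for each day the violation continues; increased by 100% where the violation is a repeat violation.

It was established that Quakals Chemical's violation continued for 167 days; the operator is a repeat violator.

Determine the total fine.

Per-day component: 167 × €7,620 = €1,272,540
Base plus per-day: €33,750 + €1,272,540 = €1,306,290
Enhancement: 100% of €1,306,290 = €1,306,290
Enhanced fine: €1,306,290 + €1,306,290 = €2,612,580

€2,612,580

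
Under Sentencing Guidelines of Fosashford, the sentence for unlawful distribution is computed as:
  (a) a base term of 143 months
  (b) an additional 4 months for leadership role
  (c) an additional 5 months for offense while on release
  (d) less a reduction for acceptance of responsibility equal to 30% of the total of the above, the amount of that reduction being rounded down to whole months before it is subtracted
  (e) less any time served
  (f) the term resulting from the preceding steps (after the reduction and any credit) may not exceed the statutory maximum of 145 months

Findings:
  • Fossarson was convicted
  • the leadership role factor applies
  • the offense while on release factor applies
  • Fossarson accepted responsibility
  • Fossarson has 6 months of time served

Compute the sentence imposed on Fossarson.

Leadership role enhancement: +4 months
Offense while on release enhancement: +5 months
Adjusted term: 143 months + 4 months + 5 months = 152 months
Acceptance of responsibility reduction: 30% of 152 months = 45 months (rounded down)
After reduction: 152 − 45 = 107 months
Less time served: 107 months − 6 months = 101 months
Cap at 145 months: 101 months is within the cap, no reduction.

101 months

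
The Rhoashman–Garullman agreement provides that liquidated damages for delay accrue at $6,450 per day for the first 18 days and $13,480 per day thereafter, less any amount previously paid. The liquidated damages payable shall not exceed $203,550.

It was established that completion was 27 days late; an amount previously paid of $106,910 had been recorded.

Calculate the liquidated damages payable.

$130,510

First 18 days: 18 × $6,450 = $116,100
Remaining days: (27 − 18) × $13,480 = $121,320
Accrued per-day damages: $116,100 + $121,320 = $237,420
Less amount previously paid: $237,420 − $106,910 = $130,510
Cap at $203,550: $130,510 is within the cap, no reduction.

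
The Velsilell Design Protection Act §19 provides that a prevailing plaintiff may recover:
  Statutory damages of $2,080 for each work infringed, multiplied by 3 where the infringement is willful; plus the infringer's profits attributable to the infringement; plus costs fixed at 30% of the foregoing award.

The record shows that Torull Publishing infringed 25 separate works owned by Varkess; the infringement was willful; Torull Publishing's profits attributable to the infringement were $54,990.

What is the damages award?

$274,287

Statutory damages: 25 × $2,080 = $52,000
Trebled: 3 × $52,000 = $156,000
Combined award: $156,000 + $54,990 = $210,990
Costs: 30% of $210,990 = $63,297
Award plus costs: $210,990 + $63,297 = $274,287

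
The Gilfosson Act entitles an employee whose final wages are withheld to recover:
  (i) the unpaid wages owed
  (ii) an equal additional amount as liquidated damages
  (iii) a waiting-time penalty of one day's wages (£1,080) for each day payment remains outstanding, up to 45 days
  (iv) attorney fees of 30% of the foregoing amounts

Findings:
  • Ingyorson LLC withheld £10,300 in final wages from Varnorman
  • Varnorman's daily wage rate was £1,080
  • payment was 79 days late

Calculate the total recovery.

£89,960

Liquidated damages (equal amount): £10,300
Penalty days: min(79, 45) = 45
Waiting-time penalty: 45 × £1,080 = £48,600
Subtotal: £10,300 + £10,300 + £48,600 = £69,200
Attorney fees: 30% of £69,200 = £20,760
Total award: £69,200 + £20,760 = £89,960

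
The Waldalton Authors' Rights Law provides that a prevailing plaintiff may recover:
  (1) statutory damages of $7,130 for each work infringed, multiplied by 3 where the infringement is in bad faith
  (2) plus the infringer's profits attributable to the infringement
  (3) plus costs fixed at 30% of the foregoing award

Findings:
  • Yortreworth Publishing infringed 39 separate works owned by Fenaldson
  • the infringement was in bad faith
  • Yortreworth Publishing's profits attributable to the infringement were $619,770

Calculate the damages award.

Statutory damages: 39 × $7,130 = $278,070
Trebled: 3 × $278,070 = $834,210
Combined award: $834,210 + $619,770 = $1,453,980
Costs: 30% of $1,453,980 = $436,194
Award plus costs: $1,453,980 + $436,194 = $1,890,174

$1,890,174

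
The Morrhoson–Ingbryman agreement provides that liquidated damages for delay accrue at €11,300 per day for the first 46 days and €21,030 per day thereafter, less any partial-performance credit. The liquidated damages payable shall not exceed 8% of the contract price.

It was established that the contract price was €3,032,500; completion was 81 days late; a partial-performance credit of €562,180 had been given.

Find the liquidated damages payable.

€242,600

First 46 days: 46 × €11,300 = €519,800
Remaining days: (81 − 46) × €21,030 = €736,050
Accrued per-day damages: €519,800 + €736,050 = €1,255,850
Less partial-performance credit: €1,255,850 − €562,180 = €693,670
Cap: 8% of €3,032,500 = €242,600
Cap at €242,600: €693,670 exceeds the cap → €242,600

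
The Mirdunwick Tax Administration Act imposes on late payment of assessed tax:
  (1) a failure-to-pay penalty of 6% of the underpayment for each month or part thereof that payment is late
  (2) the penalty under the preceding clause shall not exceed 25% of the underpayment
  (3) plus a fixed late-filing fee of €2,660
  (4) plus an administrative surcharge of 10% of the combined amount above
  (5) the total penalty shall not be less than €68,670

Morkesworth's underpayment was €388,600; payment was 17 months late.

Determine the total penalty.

Accrued rate: 6% × 17 = 102%, capped at 25% → 25%
Failure-to-pay penalty: 25% of €388,600 = €97,150
Penalty before surcharge: €97,150 + €2,660 = €99,810
Administrative surcharge: 10% of €99,810 = €9,981
Total penalty: €99,810 + €9,981 = €109,791
Minimum €68,670: €109,791 meets the minimum, no increase.

€109,791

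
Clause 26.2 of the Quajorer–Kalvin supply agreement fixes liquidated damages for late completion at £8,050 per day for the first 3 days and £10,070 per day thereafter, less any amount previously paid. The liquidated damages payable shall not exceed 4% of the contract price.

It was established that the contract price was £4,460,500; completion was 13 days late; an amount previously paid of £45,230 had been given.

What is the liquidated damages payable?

First 3 days: 3 × £8,050 = £24,150
Remaining days: (13 − 3) × £10,070 = £100,700
Accrued per-day damages: £24,150 + £100,700 = £124,850
Less amount previously paid: £124,850 − £45,230 = £79,620
Cap: 4% of £4,460,500 = £178,420
Cap at £178,420: £79,620 is within the cap, no reduction.

£79,620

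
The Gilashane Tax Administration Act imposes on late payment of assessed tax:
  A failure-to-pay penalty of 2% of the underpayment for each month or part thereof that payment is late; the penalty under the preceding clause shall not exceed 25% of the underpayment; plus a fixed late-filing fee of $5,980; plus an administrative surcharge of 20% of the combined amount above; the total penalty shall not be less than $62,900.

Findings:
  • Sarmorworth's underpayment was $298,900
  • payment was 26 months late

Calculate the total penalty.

Accrued rate: 2% × 26 = 52%, capped at 25% → 25%
Failure-to-pay penalty: 25% of $298,900 = $74,725
Penalty before surcharge: $74,725 + $5,980 = $80,705
Administrative surcharge: 20% of $80,705 = $16,141
Total penalty: $80,705 + $16,141 = $96,846
Minimum $62,900: $96,846 meets the minimum, no increase.

$96,846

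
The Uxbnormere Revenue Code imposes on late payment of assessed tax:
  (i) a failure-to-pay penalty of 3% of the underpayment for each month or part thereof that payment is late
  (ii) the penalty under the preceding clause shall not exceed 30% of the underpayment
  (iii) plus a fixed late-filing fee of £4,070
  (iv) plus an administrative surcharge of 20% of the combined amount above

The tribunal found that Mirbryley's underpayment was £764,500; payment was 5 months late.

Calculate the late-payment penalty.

Accrued rate: 3% × 5 = 15%, capped at 30% → 15%
Failure-to-pay penalty: 15% of £764,500 = £114,675
Penalty before surcharge: £114,675 + £4,070 = £118,745
Administrative surcharge: 20% of £118,745 = £23,749
Total penalty: £118,745 + £23,749 = £142,494

Penalty: £142,494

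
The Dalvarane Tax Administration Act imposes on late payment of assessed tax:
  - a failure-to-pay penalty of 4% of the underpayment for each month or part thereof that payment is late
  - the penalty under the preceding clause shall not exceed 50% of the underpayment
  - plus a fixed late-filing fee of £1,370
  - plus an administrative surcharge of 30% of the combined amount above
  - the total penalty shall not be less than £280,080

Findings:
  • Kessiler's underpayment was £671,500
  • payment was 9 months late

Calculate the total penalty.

Accrued rate: 4% × 9 = 36%, capped at 50% → 36%
Failure-to-pay penalty: 36% of £671,500 = £241,740
Penalty before surcharge: £241,740 + £1,370 = £243,110
Administrative surcharge: 30% of £243,110 = £72,933
Total penalty: £243,110 + £72,933 = £316,043
Minimum £280,080: £316,043 meets the minimum, no increase.

£316,043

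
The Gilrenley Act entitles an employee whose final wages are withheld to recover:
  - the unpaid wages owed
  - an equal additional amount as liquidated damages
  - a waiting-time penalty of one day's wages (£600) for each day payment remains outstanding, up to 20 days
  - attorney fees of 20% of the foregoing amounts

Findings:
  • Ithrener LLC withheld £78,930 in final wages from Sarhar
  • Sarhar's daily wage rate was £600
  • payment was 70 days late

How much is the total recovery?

Liquidated damages (equal amount): £78,930
Penalty days: min(70, 20) = 20
Waiting-time penalty: 20 × £600 = £12,000
Subtotal: £78,930 + £78,930 + £12,000 = £169,860
Attorney fees: 20% of £169,860 = £33,972
Total award: £169,860 + £33,972 = £203,832

£203,832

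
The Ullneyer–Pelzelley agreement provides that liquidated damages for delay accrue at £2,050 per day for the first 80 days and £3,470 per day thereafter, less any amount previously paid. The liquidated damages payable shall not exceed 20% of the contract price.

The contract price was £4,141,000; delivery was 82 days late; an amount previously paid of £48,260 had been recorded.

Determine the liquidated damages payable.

First 80 days: 80 × £2,050 = £164,000
Remaining days: (82 − 80) × £3,470 = £6,940
Accrued per-day damages: £164,000 + £6,940 = £170,940
Less amount previously paid: £170,940 − £48,260 = £122,680
Cap: 20% of £4,141,000 = £828,200
Cap at £828,200: £122,680 is within the cap, no reduction.

£122,680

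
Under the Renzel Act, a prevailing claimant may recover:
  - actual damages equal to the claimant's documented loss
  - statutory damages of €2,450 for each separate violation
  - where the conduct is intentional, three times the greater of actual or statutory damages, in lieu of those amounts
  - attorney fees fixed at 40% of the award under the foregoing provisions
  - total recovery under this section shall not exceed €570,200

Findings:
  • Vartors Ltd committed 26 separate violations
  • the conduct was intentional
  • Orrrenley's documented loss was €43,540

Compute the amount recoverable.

Statutory damages: 26 × €2,450 = €63,700
Greater of actual damages (€43,540) or statutory damages (€63,700): €63,700
Trebled: 3 × €63,700 = €191,100
Attorney fees: 40% of €191,100 = €76,440
Total before cap: €191,100 + €76,440 = €267,540
Cap at €570,200: €267,540 is within the cap, no reduction.

€267,540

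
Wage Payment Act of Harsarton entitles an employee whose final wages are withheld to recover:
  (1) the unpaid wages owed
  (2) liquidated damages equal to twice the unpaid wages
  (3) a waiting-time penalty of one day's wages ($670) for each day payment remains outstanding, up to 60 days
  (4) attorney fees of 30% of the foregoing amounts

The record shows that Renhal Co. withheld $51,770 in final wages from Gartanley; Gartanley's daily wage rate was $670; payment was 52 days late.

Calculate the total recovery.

$247,195

Doubled: 2 × $51,770 = $103,540
Penalty days: min(52, 60) = 52
Waiting-time penalty: 52 × $670 = $34,840
Subtotal: $51,770 + $103,540 + $34,840 = $190,150
Attorney fees: 30% of $190,150 = $57,045
Total award: $190,150 + $57,045 = $247,195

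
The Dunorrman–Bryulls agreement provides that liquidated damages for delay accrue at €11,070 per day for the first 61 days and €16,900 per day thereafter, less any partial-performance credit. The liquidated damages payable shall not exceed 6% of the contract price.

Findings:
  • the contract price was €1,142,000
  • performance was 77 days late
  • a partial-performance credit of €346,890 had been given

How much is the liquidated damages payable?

First 61 days: 61 × €11,070 = €675,270
Remaining days: (77 − 61) × €16,900 = €270,400
Accrued per-day damages: €675,270 + €270,400 = €945,670
Less partial-performance credit: €945,670 − €346,890 = €598,780
Cap: 6% of €1,142,000 = €68,520
Cap at €68,520: €598,780 exceeds the cap → €68,520

€68,520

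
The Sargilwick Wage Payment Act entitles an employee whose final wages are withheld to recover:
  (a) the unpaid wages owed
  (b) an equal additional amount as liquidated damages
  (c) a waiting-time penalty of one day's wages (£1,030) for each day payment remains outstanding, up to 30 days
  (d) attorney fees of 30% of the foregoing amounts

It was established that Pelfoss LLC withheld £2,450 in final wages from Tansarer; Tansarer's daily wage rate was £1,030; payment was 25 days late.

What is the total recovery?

£39,845

Liquidated damages (equal amount): £2,450
Penalty days: min(25, 30) = 25
Waiting-time penalty: 25 × £1,030 = £25,750
Subtotal: £2,450 + £2,450 + £25,750 = £30,650
Attorney fees: 30% of £30,650 = £9,195
Total award: £30,650 + £9,195 = £39,845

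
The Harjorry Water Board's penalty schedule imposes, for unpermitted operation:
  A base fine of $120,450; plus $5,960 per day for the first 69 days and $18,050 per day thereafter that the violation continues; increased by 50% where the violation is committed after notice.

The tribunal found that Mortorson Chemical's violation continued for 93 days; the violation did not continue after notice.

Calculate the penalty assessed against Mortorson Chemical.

$964,890

First 69 days: 69 × $5,960 = $411,240
Remaining days: (93 − 69) × $18,050 = $433,200
Per-day component: $411,240 + $433,200 = $844,440
Base plus per-day: $120,450 + $844,440 = $964,890
The violation did not continue after notice: no 50% increase.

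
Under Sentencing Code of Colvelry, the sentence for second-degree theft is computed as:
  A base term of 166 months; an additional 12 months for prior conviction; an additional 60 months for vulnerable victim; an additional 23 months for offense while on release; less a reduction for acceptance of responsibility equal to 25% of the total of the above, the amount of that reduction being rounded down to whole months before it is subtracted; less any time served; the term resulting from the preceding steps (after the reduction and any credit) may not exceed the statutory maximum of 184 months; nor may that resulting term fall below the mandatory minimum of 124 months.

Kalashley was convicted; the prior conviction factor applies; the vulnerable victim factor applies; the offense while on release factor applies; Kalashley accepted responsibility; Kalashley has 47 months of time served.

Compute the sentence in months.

Prior conviction enhancement: +12 months
Vulnerable victim enhancement: +60 months
Offense while on release enhancement: +23 months
Adjusted term: 166 months + 12 months + 60 months + 23 months = 261 months
Acceptance of responsibility reduction: 25% of 261 months = 65 months (rounded down)
After reduction: 261 − 65 = 196 months
Less time served: 196 months − 47 months = 149 months
Cap at 184 months: 149 months is within the cap, no reduction.
Minimum 124 months: 149 months meets the minimum, no increase.

149 months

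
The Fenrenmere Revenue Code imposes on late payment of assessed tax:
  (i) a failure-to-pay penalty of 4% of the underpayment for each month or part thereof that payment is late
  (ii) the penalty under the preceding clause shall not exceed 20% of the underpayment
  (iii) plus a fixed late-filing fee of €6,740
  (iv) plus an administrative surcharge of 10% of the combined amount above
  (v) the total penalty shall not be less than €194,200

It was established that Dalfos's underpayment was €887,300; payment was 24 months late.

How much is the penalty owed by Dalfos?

Accrued rate: 4% × 24 = 96%, capped at 20% → 20%
Failure-to-pay penalty: 20% of €887,300 = €177,460
Penalty before surcharge: €177,460 + €6,740 = €184,200
Administrative surcharge: 10% of €184,200 = €18,420
Total penalty: €184,200 + €18,420 = €202,620
Minimum €194,200: €202,620 meets the minimum, no increase.

Penalty: €202,620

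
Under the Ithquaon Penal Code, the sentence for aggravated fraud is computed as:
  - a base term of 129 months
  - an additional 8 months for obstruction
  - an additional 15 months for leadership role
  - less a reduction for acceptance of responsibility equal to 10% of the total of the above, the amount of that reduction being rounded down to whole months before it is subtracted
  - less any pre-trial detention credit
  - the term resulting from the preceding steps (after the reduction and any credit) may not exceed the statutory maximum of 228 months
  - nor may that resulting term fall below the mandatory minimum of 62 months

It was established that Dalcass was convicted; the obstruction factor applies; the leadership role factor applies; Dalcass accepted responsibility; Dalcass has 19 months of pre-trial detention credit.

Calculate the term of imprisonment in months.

118 months

Obstruction enhancement: +8 months
Leadership role enhancement: +15 months
Adjusted term: 129 months + 8 months + 15 months = 152 months
Acceptance of responsibility reduction: 10% of 152 months = 15 months (rounded down)
After reduction: 152 − 15 = 137 months
Less pre-trial detention credit: 137 months − 19 months = 118 months
Cap at 228 months: 118 months is within the cap, no reduction.
Minimum 62 months: 118 months meets the minimum, no increase.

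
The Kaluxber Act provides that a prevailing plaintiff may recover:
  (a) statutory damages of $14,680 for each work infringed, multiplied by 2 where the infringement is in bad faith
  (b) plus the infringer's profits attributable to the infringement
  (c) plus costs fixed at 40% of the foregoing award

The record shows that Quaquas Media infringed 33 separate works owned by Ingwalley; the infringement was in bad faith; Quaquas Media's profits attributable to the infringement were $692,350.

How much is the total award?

$2,325,722

Statutory damages: 33 × $14,680 = $484,440
Doubled: 2 × $484,440 = $968,880
Combined award: $968,880 + $692,350 = $1,661,230
Costs: 40% of $1,661,230 = $664,492
Award plus costs: $1,661,230 + $664,492 = $2,325,722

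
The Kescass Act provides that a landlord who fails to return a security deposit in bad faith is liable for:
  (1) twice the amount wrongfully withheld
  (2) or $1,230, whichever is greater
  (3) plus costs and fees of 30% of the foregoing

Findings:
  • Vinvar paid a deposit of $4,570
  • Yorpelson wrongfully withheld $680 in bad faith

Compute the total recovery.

Doubled: 2 × $680 = $1,360
Minimum $1,230: $1,360 meets the minimum, no increase.
Costs and fees: 30% of $1,360 = $408
Total recovery: $1,360 + $408 = $1,768

Recovery: $1,768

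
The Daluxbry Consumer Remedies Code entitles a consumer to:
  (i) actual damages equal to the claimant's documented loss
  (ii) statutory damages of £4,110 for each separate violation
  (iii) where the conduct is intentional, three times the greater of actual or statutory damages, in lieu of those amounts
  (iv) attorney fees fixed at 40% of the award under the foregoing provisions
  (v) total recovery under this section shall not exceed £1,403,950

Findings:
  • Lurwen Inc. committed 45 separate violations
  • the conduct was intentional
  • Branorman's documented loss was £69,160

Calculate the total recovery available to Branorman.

£776,790

Statutory damages: 45 × £4,110 = £184,950
Greater of actual damages (£69,160) or statutory damages (£184,950): £184,950
Trebled: 3 × £184,950 = £554,850
Attorney fees: 40% of £554,850 = £221,940
Total before cap: £554,850 + £221,940 = £776,790
Cap at £1,403,950: £776,790 is within the cap, no reduction.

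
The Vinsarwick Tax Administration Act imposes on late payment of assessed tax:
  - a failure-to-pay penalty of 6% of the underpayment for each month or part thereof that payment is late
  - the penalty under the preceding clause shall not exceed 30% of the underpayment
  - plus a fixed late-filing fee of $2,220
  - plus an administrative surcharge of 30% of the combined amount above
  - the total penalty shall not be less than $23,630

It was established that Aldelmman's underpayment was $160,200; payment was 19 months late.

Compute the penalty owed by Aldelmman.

Accrued rate: 6% × 19 = 114%, capped at 30% → 30%
Failure-to-pay penalty: 30% of $160,200 = $48,060
Penalty before surcharge: $48,060 + $2,220 = $50,280
Administrative surcharge: 30% of $50,280 = $15,084
Total penalty: $50,280 + $15,084 = $65,364
Minimum $23,630: $65,364 meets the minimum, no increase.

Penalty: $65,364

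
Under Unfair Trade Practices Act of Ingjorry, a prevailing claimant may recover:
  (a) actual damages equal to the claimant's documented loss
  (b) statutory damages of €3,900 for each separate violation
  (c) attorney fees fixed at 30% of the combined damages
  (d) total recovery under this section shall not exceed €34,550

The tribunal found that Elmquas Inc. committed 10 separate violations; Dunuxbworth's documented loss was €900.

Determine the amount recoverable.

€34,550

Statutory damages: 10 × €3,900 = €39,000
Combined damages: €900 + €39,000 = €39,900
Attorney fees: 30% of €39,900 = €11,970
Total before cap: €39,900 + €11,970 = €51,870
Cap at €34,550: €51,870 exceeds the cap → €34,550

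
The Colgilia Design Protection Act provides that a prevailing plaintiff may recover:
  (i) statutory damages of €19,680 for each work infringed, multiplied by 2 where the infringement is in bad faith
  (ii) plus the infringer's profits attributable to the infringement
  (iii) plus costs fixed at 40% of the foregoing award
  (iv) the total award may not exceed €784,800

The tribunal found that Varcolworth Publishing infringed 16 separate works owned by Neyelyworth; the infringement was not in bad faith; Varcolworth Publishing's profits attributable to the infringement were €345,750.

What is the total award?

€784,800

Statutory damages: 16 × €19,680 = €314,880
Infringement not in bad faith: no ×2 enhancement.
Combined award: €314,880 + €345,750 = €660,630
Costs: 40% of €660,630 = €264,252
Award plus costs: €660,630 + €264,252 = €924,882
Cap at €784,800: €924,882 exceeds the cap → €784,800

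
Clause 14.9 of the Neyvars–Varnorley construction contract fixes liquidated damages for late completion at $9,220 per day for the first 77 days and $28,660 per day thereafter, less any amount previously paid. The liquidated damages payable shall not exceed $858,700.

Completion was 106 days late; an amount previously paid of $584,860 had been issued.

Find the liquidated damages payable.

First 77 days: 77 × $9,220 = $709,940
Remaining days: (106 − 77) × $28,660 = $831,140
Accrued per-day damages: $709,940 + $831,140 = $1,541,080
Less amount previously paid: $1,541,080 − $584,860 = $956,220
Cap at $858,700: $956,220 exceeds the cap → $858,700

$858,700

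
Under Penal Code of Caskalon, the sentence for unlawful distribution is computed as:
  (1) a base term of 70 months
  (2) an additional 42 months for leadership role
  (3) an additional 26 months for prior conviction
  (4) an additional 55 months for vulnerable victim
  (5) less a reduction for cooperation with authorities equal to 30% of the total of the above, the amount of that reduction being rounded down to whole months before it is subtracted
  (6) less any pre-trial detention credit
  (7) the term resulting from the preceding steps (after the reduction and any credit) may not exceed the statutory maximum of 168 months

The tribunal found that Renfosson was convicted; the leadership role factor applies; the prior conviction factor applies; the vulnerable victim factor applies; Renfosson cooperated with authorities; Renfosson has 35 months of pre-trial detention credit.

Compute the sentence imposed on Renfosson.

Leadership role enhancement: +42 months
Prior conviction enhancement: +26 months
Vulnerable victim enhancement: +55 months
Adjusted term: 70 months + 42 months + 26 months + 55 months = 193 months
Cooperation with authorities reduction: 30% of 193 months = 57 months (rounded down)
After reduction: 193 − 57 = 136 months
Less pre-trial detention credit: 136 months − 35 months = 101 months
Cap at 168 months: 101 months is within the cap, no reduction.

101 months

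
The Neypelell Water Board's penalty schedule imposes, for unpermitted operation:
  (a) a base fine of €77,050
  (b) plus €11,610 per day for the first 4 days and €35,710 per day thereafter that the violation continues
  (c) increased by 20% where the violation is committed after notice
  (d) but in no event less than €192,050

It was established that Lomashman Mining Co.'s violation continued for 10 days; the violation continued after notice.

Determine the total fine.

€405,300

First 4 days: 4 × €11,610 = €46,440
Remaining days: (10 − 4) × €35,710 = €214,260
Per-day component: €46,440 + €214,260 = €260,700
Base plus per-day: €77,050 + €260,700 = €337,750
Enhancement: 20% of €337,750 = €67,550
Enhanced fine: €337,750 + €67,550 = €405,300
Minimum €192,050: €405,300 meets the minimum, no increase.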